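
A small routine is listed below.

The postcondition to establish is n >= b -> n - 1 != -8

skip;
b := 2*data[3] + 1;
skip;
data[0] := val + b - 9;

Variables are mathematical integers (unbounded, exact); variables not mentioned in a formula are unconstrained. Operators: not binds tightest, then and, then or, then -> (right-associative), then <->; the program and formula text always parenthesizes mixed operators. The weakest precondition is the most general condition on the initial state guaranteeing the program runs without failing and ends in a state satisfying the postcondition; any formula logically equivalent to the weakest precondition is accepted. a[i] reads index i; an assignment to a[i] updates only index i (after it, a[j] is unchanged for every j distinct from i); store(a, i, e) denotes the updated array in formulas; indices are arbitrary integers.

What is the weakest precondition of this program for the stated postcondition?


Working backward. After the program, the postcondition n >= b -> n - 1 != -8 must hold; in canonical form it is n >= b -> n != -7.
Before data[0] := val + b - 9: n >= b -> n != -7
Before skip: n >= b -> n != -7
Before b := 2*data[3] + 1: n >= 2*data[3] + 1 -> n != -7
Before skip: n >= 2*data[3] + 1 -> n != -7
Answer: WP = n >= 2*data[3] + 1 -> n != -7


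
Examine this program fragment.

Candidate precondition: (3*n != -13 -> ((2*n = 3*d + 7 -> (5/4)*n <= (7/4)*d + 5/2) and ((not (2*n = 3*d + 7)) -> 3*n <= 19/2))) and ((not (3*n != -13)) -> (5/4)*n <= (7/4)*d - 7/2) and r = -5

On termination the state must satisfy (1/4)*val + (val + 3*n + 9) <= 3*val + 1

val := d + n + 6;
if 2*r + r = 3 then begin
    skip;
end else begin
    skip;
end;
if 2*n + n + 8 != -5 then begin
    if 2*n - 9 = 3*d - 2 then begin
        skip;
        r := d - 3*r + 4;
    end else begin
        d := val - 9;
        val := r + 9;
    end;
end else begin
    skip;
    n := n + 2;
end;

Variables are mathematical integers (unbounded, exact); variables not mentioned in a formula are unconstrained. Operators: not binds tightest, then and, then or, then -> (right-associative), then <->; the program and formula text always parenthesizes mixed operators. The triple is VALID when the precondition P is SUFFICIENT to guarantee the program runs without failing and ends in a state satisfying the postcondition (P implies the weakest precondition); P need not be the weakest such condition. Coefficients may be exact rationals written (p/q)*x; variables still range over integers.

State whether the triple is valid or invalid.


Working backward. After the program, the postcondition (1/4)*val + (val + 3*n + 9) <= 3*val + 1 must hold; in canonical form it is 3*n <= (7/4)*val - 8.
Then branch requires (2*n = 3*d + 7 -> 3*n <= (7/4)*val - 8) and ((not (2*n = 3*d + 7)) -> 3*n <= (7/4)*r + 31/4); else branch requires 3*n <= (7/4)*val - 14.
Before the if: (3*n != -13 -> ((2*n = 3*d + 7 -> 3*n <= (7/4)*val - 8) and ((not (2*n = 3*d + 7)) -> 3*n <= (7/4)*r + 31/4))) and ((not (3*n != -13)) -> 3*n <= (7/4)*val - 14)
Then branch requires (3*n != -13 -> ((2*n = 3*d + 7 -> 3*n <= (7/4)*val - 8) and ((not (2*n = 3*d + 7)) -> 3*n <= (7/4)*r + 31/4))) and ((not (3*n != -13)) -> 3*n <= (7/4)*val - 14); else branch requires (3*n != -13 -> ((2*n = 3*d + 7 -> 3*n <= (7/4)*val - 8) and ((not (2*n = 3*d + 7)) -> 3*n <= (7/4)*r + 31/4))) and ((not (3*n != -13)) -> 3*n <= (7/4)*val - 14).
Before the if: (3*r = 3 -> ((3*n != -13 -> ((2*n = 3*d + 7 -> 3*n <= (7/4)*val - 8) and ((not (2*n = 3*d + 7)) -> 3*n <= (7/4)*r + 31/4))) and ((not (3*n != -13)) -> 3*n <= (7/4)*val - 14))) and ((not (3*r = 3)) -> ((3*n != -13 -> ((2*n = 3*d + 7 -> 3*n <= (7/4)*val - 8) and ((not (2*n = 3*d + 7)) -> 3*n <= (7/4)*r + 31/4))) and ((not (3*n != -13)) -> 3*n <= (7/4)*val - 14)))
Before val := d + n + 6: (3*r = 3 -> ((3*n != -13 -> ((2*n = 3*d + 7 -> (5/4)*n <= (7/4)*d + 5/2) and ((not (2*n = 3*d + 7)) -> 3*n <= (7/4)*r + 31/4))) and ((not (3*n != -13)) -> (5/4)*n <= (7/4)*d - 7/2))) and ((not (3*r = 3)) -> ((3*n != -13 -> ((2*n = 3*d + 7 -> (5/4)*n <= (7/4)*d + 5/2) and ((not (2*n = 3*d + 7)) -> 3*n <= (7/4)*r + 31/4))) and ((not (3*n != -13)) -> (5/4)*n <= (7/4)*d - 7/2)))
The weakest precondition is (3*r = 3 -> ((3*n != -13 -> ((2*n = 3*d + 7 -> (5/4)*n <= (7/4)*d + 5/2) and ((not (2*n = 3*d + 7)) -> 3*n <= (7/4)*r + 31/4))) and ((not (3*n != -13)) -> (5/4)*n <= (7/4)*d - 7/2))) and ((not (3*r = 3)) -> ((3*n != -13 -> ((2*n = 3*d + 7 -> (5/4)*n <= (7/4)*d + 5/2) and ((not (2*n = 3*d + 7)) -> 3*n <= (7/4)*r + 31/4))) and ((not (3*n != -13)) -> (5/4)*n <= (7/4)*d - 7/2))).
Check whether (3*n != -13 -> ((2*n = 3*d + 7 -> (5/4)*n <= (7/4)*d + 5/2) and ((not (2*n = 3*d + 7)) -> 3*n <= 19/2))) and ((not (3*n != -13)) -> (5/4)*n <= (7/4)*d - 7/2) and r = -5 implies it.
Countermodel: at the initial state d = -2, n = 1, r = -5, the precondition holds but the weakest precondition fails.
Answer: invalid


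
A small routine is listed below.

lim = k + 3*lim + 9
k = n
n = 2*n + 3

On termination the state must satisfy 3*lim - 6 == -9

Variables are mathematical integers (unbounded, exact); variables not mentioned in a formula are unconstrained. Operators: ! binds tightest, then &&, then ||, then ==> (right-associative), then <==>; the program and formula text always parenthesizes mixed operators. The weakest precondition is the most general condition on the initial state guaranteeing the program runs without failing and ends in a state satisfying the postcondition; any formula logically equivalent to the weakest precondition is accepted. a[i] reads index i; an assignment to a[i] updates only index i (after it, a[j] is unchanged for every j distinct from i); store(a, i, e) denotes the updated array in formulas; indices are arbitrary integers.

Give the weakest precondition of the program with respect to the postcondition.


Working backward. After the program, the postcondition 3*lim - 6 == -9 must hold; in canonical form it is 3*lim == -3.
Before n := 2*n + 3: 3*lim == -3
Before k := n: 3*lim == -3
Before lim := k + 3*lim + 9: 3*k + 9*lim == -30
Answer: WP = 3*k + 9*lim == -30


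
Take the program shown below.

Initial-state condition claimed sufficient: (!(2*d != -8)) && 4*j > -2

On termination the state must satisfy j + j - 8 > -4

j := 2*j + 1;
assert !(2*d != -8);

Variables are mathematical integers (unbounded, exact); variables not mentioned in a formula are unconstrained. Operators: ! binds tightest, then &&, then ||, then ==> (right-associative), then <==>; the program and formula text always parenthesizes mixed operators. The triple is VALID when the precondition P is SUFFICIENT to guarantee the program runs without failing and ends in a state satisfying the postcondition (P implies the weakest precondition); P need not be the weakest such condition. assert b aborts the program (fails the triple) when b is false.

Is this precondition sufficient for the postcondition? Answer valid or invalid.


Working backward. After the program, the postcondition j + j - 8 > -4 must hold; in canonical form it is 2*j > 4.
Before assert !(2*d != -8): (!(2*d != -8)) && 2*j > 4
Before j := 2*j + 1: (!(2*d != -8)) && 4*j > 2
The weakest precondition is (!(2*d != -8)) && 4*j > 2.
Check whether (!(2*d != -8)) && 4*j > -2 implies it.
Countermodel: at the initial state d = -4, j = 0, the precondition holds but the weakest precondition fails.
Answer: invalid


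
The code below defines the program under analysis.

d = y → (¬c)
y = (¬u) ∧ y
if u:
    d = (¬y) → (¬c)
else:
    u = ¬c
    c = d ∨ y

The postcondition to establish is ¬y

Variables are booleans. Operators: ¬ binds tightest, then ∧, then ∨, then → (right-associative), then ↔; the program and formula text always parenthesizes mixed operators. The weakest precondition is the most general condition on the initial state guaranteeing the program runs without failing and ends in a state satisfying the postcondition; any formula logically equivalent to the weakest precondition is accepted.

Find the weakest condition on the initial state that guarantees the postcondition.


Working backward. After the program, ¬y must hold.
Then branch requires ¬y; else branch requires ¬y.
Before the if: (u → (¬y)) ∧ ((¬u) → (¬y))
Before y := (¬u) ∧ y: (u → (¬((¬u) ∧ y))) ∧ ((¬u) → (¬((¬u) ∧ y)))
Before d := y → (¬c): (u → (¬((¬u) ∧ y))) ∧ ((¬u) → (¬((¬u) ∧ y)))
Answer: WP = (u → (¬((¬u) ∧ y))) ∧ ((¬u) → (¬((¬u) ∧ y)))


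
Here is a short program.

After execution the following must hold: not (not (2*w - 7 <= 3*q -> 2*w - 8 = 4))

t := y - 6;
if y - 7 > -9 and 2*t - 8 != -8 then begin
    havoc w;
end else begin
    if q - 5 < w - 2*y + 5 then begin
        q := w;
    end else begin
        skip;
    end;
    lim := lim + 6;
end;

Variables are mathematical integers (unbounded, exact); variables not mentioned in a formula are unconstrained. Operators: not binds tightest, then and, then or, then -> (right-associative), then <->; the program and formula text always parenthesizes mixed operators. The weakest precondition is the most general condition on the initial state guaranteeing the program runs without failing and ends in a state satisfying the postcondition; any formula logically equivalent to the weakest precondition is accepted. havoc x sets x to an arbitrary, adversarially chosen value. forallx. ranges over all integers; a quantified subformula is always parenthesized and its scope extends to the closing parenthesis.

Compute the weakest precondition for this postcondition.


Working backward. After the program, the postcondition not (not (2*w - 7 <= 3*q -> 2*w - 8 = 4)) must hold; in canonical form it is 2*w <= 3*q + 7 -> 2*w = 12.
Then branch requires forall w_1. (2*w_1 <= 3*q + 7 -> 2*w_1 = 12); else branch requires (q + 2*y < w + 10 -> (w >= -7 -> 2*w = 12)) and ((not (q + 2*y < w + 10)) -> (2*w <= 3*q + 7 -> 2*w = 12)).
Before the if: ((y > -2 and 2*t != 0) -> (forall w_1. (2*w_1 <= 3*q + 7 -> 2*w_1 = 12))) and ((not (y > -2 and 2*t != 0)) -> ((q + 2*y < w + 10 -> (w >= -7 -> 2*w = 12)) and ((not (q + 2*y < w + 10)) -> (2*w <= 3*q + 7 -> 2*w = 12))))
Before t := y - 6: ((y > -2 and 2*y != 12) -> (forall w_1. (2*w_1 <= 3*q + 7 -> 2*w_1 = 12))) and ((not (y > -2 and 2*y != 12)) -> ((q + 2*y < w + 10 -> (w >= -7 -> 2*w = 12)) and ((not (q + 2*y < w + 10)) -> (2*w <= 3*q + 7 -> 2*w = 12))))
Answer: WP = ((y > -2 and 2*y != 12) -> (forall w_1. (2*w_1 <= 3*q + 7 -> 2*w_1 = 12))) and ((not (y > -2 and 2*y != 12)) -> ((q + 2*y < w + 10 -> (w >= -7 -> 2*w = 12)) and ((not (q + 2*y < w + 10)) -> (2*w <= 3*q + 7 -> 2*w = 12))))


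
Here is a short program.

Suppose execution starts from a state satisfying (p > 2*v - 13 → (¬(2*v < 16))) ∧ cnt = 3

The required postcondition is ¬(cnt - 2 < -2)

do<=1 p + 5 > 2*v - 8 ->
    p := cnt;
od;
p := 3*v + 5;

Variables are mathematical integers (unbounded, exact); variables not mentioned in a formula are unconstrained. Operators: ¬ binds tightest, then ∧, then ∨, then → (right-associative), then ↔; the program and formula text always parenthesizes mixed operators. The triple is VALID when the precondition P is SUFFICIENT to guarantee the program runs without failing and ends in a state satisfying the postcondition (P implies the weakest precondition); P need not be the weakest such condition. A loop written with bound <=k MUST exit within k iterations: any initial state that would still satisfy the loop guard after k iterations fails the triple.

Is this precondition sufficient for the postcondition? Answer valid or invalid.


Working backward. After the program, the postcondition ¬(cnt - 2 < -2) must hold; in canonical form it is ¬(cnt < 0).
Before p := 3*v + 5: ¬(cnt < 0)
Before the loop (bound <=1), unroll the exhaustion recursion (WP_0 = exit-now case; WP_j = one more guarded iteration, up to j = 1):
  WP_0: (¬(p > 2*v - 13)) ∧ (¬(cnt < 0))
  WP_1: (p > 2*v - 13 → ((¬(cnt > 2*v - 13)) ∧ (¬(cnt < 0)))) ∧ ((¬(p > 2*v - 13)) → (¬(cnt < 0)))
So before the loop: (p > 2*v - 13 → ((¬(cnt > 2*v - 13)) ∧ (¬(cnt < 0)))) ∧ ((¬(p > 2*v - 13)) → (¬(cnt < 0)))
The weakest precondition is (p > 2*v - 13 → ((¬(cnt > 2*v - 13)) ∧ (¬(cnt < 0)))) ∧ ((¬(p > 2*v - 13)) → (¬(cnt < 0))).
Check whether (p > 2*v - 13 → (¬(2*v < 16))) ∧ cnt = 3 implies it.
Every state satisfying the precondition satisfies the weakest precondition: the implication holds.
Answer: valid


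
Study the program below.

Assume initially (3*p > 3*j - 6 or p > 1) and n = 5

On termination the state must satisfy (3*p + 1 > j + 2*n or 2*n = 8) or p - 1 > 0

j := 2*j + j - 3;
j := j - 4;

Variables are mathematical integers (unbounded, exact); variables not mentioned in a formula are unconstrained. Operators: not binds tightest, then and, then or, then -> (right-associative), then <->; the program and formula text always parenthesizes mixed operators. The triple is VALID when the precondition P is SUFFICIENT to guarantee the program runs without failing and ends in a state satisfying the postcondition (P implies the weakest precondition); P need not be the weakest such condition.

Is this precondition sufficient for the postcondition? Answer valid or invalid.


Working backward. After the program, the postcondition (3*p + 1 > j + 2*n or 2*n = 8) or p - 1 > 0 must hold; in canonical form it is 3*p > j + 2*n - 1 or 2*n = 8 or p > 1.
Before j := j - 4: 3*p > j + 2*n - 5 or 2*n = 8 or p > 1
Before j := 2*j + j - 3: 3*p > 3*j + 2*n - 8 or 2*n = 8 or p > 1
The weakest precondition is 3*p > 3*j + 2*n - 8 or 2*n = 8 or p > 1.
Check whether (3*p > 3*j - 6 or p > 1) and n = 5 implies it.
Countermodel: at the initial state j = 0, n = 5, p = 0, the precondition holds but the weakest precondition fails.
Answer: invalid


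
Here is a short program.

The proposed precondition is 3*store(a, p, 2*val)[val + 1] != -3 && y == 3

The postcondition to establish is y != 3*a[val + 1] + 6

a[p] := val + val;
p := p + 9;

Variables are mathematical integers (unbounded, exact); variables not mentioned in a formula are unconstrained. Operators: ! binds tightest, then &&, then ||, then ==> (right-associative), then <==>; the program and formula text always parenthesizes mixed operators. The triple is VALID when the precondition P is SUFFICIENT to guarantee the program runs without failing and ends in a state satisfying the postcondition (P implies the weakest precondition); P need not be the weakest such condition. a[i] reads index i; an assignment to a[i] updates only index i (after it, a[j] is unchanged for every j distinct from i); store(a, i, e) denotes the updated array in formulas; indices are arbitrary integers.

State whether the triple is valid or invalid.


Working backward. After the program, y != 3*a[val + 1] + 6 must hold.
Before p := p + 9: y != 3*a[val + 1] + 6
Before a[p] := val + val: y != 3*store(a, p, 2*val)[val + 1] + 6
The weakest precondition is y != 3*store(a, p, 2*val)[val + 1] + 6.
Check whether 3*store(a, p, 2*val)[val + 1] != -3 && y == 3 implies it.
Every state satisfying the precondition satisfies the weakest precondition: the implication holds.
Answer: valid


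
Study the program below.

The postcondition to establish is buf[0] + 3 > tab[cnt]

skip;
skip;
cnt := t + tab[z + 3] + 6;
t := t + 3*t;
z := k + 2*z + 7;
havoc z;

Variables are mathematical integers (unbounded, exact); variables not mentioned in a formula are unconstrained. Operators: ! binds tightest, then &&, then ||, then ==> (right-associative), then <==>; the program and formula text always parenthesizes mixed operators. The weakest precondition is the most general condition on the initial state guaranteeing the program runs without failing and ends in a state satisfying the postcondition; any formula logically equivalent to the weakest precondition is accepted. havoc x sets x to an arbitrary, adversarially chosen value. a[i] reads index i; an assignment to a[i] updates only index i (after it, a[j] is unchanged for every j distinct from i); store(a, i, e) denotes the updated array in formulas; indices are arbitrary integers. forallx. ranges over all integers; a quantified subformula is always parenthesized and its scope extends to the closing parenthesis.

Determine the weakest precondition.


Working backward. After the program, the postcondition buf[0] + 3 > tab[cnt] must hold; in canonical form it is buf[0] > tab[cnt] - 3.
Before havoc z: buf[0] > tab[cnt] - 3
Before z := k + 2*z + 7: buf[0] > tab[cnt] - 3
Before t := t + 3*t: buf[0] > tab[cnt] - 3
Before cnt := t + tab[z + 3] + 6: buf[0] > tab[tab[z + 3] + t + 6] - 3
Before skip: buf[0] > tab[tab[z + 3] + t + 6] - 3
Before skip: buf[0] > tab[tab[z + 3] + t + 6] - 3
Answer: WP = buf[0] > tab[tab[z + 3] + t + 6] - 3


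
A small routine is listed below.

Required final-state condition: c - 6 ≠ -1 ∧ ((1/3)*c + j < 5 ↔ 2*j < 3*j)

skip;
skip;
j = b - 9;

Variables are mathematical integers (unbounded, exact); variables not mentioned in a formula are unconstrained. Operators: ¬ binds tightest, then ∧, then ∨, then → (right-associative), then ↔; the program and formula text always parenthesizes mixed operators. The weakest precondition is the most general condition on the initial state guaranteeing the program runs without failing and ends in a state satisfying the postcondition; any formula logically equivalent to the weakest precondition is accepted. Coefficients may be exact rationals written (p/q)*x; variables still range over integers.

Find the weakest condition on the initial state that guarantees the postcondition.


Working backward. After the program, the postcondition c - 6 ≠ -1 ∧ ((1/3)*c + j < 5 ↔ 2*j < 3*j) must hold; in canonical form it is c ≠ 5 ∧ ((1/3)*c + j < 5 ↔ j > 0).
Before j := b - 9: c ≠ 5 ∧ (b + (1/3)*c < 14 ↔ b > 9)
Before skip: c ≠ 5 ∧ (b + (1/3)*c < 14 ↔ b > 9)
Before skip: c ≠ 5 ∧ (b + (1/3)*c < 14 ↔ b > 9)
Answer: WP = c ≠ 5 ∧ (b + (1/3)*c < 14 ↔ b > 9)


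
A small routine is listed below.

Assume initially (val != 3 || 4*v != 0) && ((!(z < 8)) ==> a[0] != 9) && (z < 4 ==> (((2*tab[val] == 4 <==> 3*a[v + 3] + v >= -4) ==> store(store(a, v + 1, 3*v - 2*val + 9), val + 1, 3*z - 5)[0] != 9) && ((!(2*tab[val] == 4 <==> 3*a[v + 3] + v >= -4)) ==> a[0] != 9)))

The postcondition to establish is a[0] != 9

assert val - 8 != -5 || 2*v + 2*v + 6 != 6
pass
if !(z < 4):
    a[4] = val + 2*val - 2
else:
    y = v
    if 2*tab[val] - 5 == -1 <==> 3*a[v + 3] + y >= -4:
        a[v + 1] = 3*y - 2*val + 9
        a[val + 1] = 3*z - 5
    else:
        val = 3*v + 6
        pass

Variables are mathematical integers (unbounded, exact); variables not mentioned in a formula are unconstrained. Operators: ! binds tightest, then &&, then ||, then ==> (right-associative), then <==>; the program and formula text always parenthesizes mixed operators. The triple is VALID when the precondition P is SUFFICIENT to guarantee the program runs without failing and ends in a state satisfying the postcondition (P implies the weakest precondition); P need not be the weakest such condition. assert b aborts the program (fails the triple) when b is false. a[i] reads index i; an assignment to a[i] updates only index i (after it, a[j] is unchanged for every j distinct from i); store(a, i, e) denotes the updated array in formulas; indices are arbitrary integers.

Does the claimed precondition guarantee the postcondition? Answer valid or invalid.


Working backward. After the program, a[0] != 9 must hold.
Then branch requires a[0] != 9; else branch requires ((2*tab[val] == 4 <==> 3*a[v + 3] + v >= -4) ==> store(store(a, v + 1, 3*v - 2*val + 9), val + 1, 3*z - 5)[0] != 9) && ((!(2*tab[val] == 4 <==> 3*a[v + 3] + v >= -4)) ==> a[0] != 9).
Before the if: ((!(z < 4)) ==> a[0] != 9) && (z < 4 ==> (((2*tab[val] == 4 <==> 3*a[v + 3] + v >= -4) ==> store(store(a, v + 1, 3*v - 2*val + 9), val + 1, 3*z - 5)[0] != 9) && ((!(2*tab[val] == 4 <==> 3*a[v + 3] + v >= -4)) ==> a[0] != 9)))
Before skip: ((!(z < 4)) ==> a[0] != 9) && (z < 4 ==> (((2*tab[val] == 4 <==> 3*a[v + 3] + v >= -4) ==> store(store(a, v + 1, 3*v - 2*val + 9), val + 1, 3*z - 5)[0] != 9) && ((!(2*tab[val] == 4 <==> 3*a[v + 3] + v >= -4)) ==> a[0] != 9)))
Before assert val - 8 != -5 || 2*v + 2*v + 6 != 6: (val != 3 || 4*v != 0) && ((!(z < 4)) ==> a[0] != 9) && (z < 4 ==> (((2*tab[val] == 4 <==> 3*a[v + 3] + v >= -4) ==> store(store(a, v + 1, 3*v - 2*val + 9), val + 1, 3*z - 5)[0] != 9) && ((!(2*tab[val] == 4 <==> 3*a[v + 3] + v >= -4)) ==> a[0] != 9)))
The weakest precondition is (val != 3 || 4*v != 0) && ((!(z < 4)) ==> a[0] != 9) && (z < 4 ==> (((2*tab[val] == 4 <==> 3*a[v + 3] + v >= -4) ==> store(store(a, v + 1, 3*v - 2*val + 9), val + 1, 3*z - 5)[0] != 9) && ((!(2*tab[val] == 4 <==> 3*a[v + 3] + v >= -4)) ==> a[0] != 9))).
Check whether (val != 3 || 4*v != 0) && ((!(z < 8)) ==> a[0] != 9) && (z < 4 ==> (((2*tab[val] == 4 <==> 3*a[v + 3] + v >= -4) ==> store(store(a, v + 1, 3*v - 2*val + 9), val + 1, 3*z - 5)[0] != 9) && ((!(2*tab[val] == 4 <==> 3*a[v + 3] + v >= -4)) ==> a[0] != 9))) implies it.
Countermodel: at the initial state a = {[0] = 9, [2] = 9, [3] = 9, [4] = 9, elsewhere 9}, tab = {[0] = 0, [2] = 0, [3] = 0, [4] = 0, elsewhere 0}, v = 1, val = 3, z = 4, the precondition holds but the weakest precondition fails.
Answer: invalid


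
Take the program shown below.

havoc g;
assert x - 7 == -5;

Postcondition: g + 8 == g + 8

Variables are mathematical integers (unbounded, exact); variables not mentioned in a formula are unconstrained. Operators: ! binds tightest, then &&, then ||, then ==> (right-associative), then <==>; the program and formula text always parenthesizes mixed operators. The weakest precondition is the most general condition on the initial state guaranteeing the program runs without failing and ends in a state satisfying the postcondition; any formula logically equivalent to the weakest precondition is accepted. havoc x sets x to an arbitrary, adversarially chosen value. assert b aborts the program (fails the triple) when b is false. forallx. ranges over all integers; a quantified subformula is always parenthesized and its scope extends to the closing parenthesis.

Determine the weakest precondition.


Working backward. After the program, the postcondition g + 8 == g + 8 must hold; in canonical form it is true.
Before assert x - 7 == -5: x == 2
Before havoc g: x == 2
Answer: WP = x == 2


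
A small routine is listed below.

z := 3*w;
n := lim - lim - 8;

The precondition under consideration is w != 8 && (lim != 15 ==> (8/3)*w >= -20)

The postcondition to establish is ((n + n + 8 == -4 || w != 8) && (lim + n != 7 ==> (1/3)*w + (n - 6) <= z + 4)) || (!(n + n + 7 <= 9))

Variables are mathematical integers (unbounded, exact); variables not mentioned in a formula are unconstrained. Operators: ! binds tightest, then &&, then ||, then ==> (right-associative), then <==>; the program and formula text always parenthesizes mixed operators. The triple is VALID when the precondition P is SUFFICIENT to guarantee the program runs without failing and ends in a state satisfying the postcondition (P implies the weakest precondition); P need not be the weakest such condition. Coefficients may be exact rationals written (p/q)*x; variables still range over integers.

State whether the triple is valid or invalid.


Working backward. After the program, the postcondition ((n + n + 8 == -4 || w != 8) && (lim + n != 7 ==> (1/3)*w + (n - 6) <= z + 4)) || (!(n + n + 7 <= 9)) must hold; in canonical form it is ((2*n == -12 || w != 8) && (lim + n != 7 ==> n + (1/3)*w <= z + 10)) || (!(2*n <= 2)).
Before n := lim - lim - 8: w != 8 && (lim != 15 ==> (1/3)*w <= z + 18)
Before z := 3*w: w != 8 && (lim != 15 ==> (8/3)*w >= -18)
The weakest precondition is w != 8 && (lim != 15 ==> (8/3)*w >= -18).
Check whether w != 8 && (lim != 15 ==> (8/3)*w >= -20) implies it.
Countermodel: at the initial state lim = 16, w = -7, the precondition holds but the weakest precondition fails.
Answer: invalid


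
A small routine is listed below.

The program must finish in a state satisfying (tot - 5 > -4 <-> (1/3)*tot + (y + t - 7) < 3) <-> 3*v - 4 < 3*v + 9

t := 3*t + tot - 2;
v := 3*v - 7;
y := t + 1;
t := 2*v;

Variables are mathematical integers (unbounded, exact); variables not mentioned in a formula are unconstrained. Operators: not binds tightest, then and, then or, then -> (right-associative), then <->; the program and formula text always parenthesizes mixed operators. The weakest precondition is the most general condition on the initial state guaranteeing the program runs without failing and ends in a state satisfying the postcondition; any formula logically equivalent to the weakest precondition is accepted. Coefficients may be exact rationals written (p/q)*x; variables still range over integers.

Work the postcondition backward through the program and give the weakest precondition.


Working backward. After the program, the postcondition (tot - 5 > -4 <-> (1/3)*tot + (y + t - 7) < 3) <-> 3*v - 4 < 3*v + 9 must hold; in canonical form it is tot > 1 <-> t + (1/3)*tot + y < 10.
Before t := 2*v: tot > 1 <-> (1/3)*tot + 2*v + y < 10
Before y := t + 1: tot > 1 <-> t + (1/3)*tot + 2*v < 9
Before v := 3*v - 7: tot > 1 <-> t + (1/3)*tot + 6*v < 23
Before t := 3*t + tot - 2: tot > 1 <-> 3*t + (4/3)*tot + 6*v < 25
Answer: WP = tot > 1 <-> 3*t + (4/3)*tot + 6*v < 25


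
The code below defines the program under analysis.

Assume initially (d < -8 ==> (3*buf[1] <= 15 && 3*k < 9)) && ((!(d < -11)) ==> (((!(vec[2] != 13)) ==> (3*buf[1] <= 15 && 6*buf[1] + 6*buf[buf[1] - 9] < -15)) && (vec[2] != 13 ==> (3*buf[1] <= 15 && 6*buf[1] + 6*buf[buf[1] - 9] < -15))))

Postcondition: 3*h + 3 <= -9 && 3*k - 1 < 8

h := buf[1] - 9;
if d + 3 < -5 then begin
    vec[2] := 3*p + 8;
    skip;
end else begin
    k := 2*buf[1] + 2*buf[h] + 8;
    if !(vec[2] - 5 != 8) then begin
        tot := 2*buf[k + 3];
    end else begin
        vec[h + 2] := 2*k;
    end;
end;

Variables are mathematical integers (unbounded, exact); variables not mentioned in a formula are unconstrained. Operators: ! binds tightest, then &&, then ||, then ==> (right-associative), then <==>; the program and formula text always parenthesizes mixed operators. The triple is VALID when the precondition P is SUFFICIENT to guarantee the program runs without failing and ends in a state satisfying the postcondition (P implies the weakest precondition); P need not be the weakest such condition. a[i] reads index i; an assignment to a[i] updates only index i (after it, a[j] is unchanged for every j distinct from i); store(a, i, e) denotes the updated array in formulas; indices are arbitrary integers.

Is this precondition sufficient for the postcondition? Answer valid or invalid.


Working backward. After the program, the postcondition 3*h + 3 <= -9 && 3*k - 1 < 8 must hold; in canonical form it is 3*h <= -12 && 3*k < 9.
Then branch requires 3*h <= -12 && 3*k < 9; else branch requires ((!(vec[2] != 13)) ==> (3*h <= -12 && 6*buf[1] + 6*buf[h] < -15)) && (vec[2] != 13 ==> (3*h <= -12 && 6*buf[1] + 6*buf[h] < -15)).
Before the if: (d < -8 ==> (3*h <= -12 && 3*k < 9)) && ((!(d < -8)) ==> (((!(vec[2] != 13)) ==> (3*h <= -12 && 6*buf[1] + 6*buf[h] < -15)) && (vec[2] != 13 ==> (3*h <= -12 && 6*buf[1] + 6*buf[h] < -15))))
Before h := buf[1] - 9: (d < -8 ==> (3*buf[1] <= 15 && 3*k < 9)) && ((!(d < -8)) ==> (((!(vec[2] != 13)) ==> (3*buf[1] <= 15 && 6*buf[1] + 6*buf[buf[1] - 9] < -15)) && (vec[2] != 13 ==> (3*buf[1] <= 15 && 6*buf[1] + 6*buf[buf[1] - 9] < -15))))
The weakest precondition is (d < -8 ==> (3*buf[1] <= 15 && 3*k < 9)) && ((!(d < -8)) ==> (((!(vec[2] != 13)) ==> (3*buf[1] <= 15 && 6*buf[1] + 6*buf[buf[1] - 9] < -15)) && (vec[2] != 13 ==> (3*buf[1] <= 15 && 6*buf[1] + 6*buf[buf[1] - 9] < -15)))).
Check whether (d < -8 ==> (3*buf[1] <= 15 && 3*k < 9)) && ((!(d < -11)) ==> (((!(vec[2] != 13)) ==> (3*buf[1] <= 15 && 6*buf[1] + 6*buf[buf[1] - 9] < -15)) && (vec[2] != 13 ==> (3*buf[1] <= 15 && 6*buf[1] + 6*buf[buf[1] - 9] < -15)))) implies it.
Every state satisfying the precondition satisfies the weakest precondition: the implication holds.
Answer: valid


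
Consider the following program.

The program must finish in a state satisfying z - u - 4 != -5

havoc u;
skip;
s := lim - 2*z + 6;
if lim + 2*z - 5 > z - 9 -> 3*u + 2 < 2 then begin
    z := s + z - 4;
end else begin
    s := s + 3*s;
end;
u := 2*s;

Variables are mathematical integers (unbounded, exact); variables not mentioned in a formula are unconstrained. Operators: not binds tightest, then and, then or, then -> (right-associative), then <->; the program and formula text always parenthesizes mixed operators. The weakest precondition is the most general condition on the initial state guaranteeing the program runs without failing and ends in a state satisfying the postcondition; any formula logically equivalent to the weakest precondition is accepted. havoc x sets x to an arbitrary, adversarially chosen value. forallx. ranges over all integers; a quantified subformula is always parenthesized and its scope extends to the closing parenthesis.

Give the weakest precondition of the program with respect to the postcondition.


Working backward. After the program, the postcondition z - u - 4 != -5 must hold; in canonical form it is z != u - 1.
Before u := 2*s: z != 2*s - 1
Then branch requires z != s + 3; else branch requires z != 8*s - 1.
Before the if: ((lim + z > -4 -> 3*u < 0) -> z != s + 3) and ((not (lim + z > -4 -> 3*u < 0)) -> z != 8*s - 1)
Before s := lim - 2*z + 6: ((lim + z > -4 -> 3*u < 0) -> 3*z != lim + 9) and ((not (lim + z > -4 -> 3*u < 0)) -> 17*z != 8*lim + 47)
Before skip: ((lim + z > -4 -> 3*u < 0) -> 3*z != lim + 9) and ((not (lim + z > -4 -> 3*u < 0)) -> 17*z != 8*lim + 47)
Before havoc u: forall u_1. (((lim + z > -4 -> 3*u_1 < 0) -> 3*z != lim + 9) and ((not (lim + z > -4 -> 3*u_1 < 0)) -> 17*z != 8*lim + 47))
Answer: WP = forall u_1. (((lim + z > -4 -> 3*u_1 < 0) -> 3*z != lim + 9) and ((not (lim + z > -4 -> 3*u_1 < 0)) -> 17*z != 8*lim + 47))


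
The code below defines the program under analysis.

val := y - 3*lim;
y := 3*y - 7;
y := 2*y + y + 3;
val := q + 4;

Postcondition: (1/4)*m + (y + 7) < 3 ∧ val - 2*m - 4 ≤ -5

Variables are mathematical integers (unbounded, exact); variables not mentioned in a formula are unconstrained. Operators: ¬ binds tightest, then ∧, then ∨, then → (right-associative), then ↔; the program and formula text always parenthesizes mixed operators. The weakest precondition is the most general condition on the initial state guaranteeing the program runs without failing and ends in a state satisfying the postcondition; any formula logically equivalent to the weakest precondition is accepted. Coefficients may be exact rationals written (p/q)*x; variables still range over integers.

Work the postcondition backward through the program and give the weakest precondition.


Working backward. After the program, the postcondition (1/4)*m + (y + 7) < 3 ∧ val - 2*m - 4 ≤ -5 must hold; in canonical form it is (1/4)*m + y < -4 ∧ val ≤ 2*m - 1.
Before val := q + 4: (1/4)*m + y < -4 ∧ q ≤ 2*m - 5
Before y := 2*y + y + 3: (1/4)*m + 3*y < -7 ∧ q ≤ 2*m - 5
Before y := 3*y - 7: (1/4)*m + 9*y < 14 ∧ q ≤ 2*m - 5
Before val := y - 3*lim: (1/4)*m + 9*y < 14 ∧ q ≤ 2*m - 5
Answer: WP = (1/4)*m + 9*y < 14 ∧ q ≤ 2*m - 5


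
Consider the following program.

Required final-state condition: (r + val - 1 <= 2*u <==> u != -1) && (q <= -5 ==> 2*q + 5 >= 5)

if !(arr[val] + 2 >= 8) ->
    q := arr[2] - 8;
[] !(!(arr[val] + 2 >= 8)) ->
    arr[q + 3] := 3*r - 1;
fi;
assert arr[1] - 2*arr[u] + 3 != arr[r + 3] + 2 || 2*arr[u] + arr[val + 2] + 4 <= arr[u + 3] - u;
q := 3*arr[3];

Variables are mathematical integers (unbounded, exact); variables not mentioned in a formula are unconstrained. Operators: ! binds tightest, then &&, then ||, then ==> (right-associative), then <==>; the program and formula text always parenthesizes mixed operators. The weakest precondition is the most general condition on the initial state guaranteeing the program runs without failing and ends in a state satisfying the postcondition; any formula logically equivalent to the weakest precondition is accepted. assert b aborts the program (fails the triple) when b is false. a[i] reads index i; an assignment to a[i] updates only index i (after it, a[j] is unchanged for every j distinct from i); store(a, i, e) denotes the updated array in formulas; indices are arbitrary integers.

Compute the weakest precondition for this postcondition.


Working backward. After the program, the postcondition (r + val - 1 <= 2*u <==> u != -1) && (q <= -5 ==> 2*q + 5 >= 5) must hold; in canonical form it is (r + val <= 2*u + 1 <==> u != -1) && (q <= -5 ==> 2*q >= 0).
Before q := 3*arr[3]: (r + val <= 2*u + 1 <==> u != -1) && (3*arr[3] <= -5 ==> 6*arr[3] >= 0)
Before assert arr[1] - 2*arr[u] + 3 != arr[r + 3] + 2 || 2*arr[u] + arr[val + 2] + 4 <= arr[u + 3] - u: (arr[1] != arr[r + 3] + 2*arr[u] - 1 || arr[val + 2] + 2*arr[u] + u <= arr[u + 3] - 4) && (r + val <= 2*u + 1 <==> u != -1) && (3*arr[3] <= -5 ==> 6*arr[3] >= 0)
Then branch requires (arr[1] != arr[r + 3] + 2*arr[u] - 1 || arr[val + 2] + 2*arr[u] + u <= arr[u + 3] - 4) && (r + val <= 2*u + 1 <==> u != -1) && (3*arr[3] <= -5 ==> 6*arr[3] >= 0); else branch requires (store(arr, q + 3, 3*r - 1)[1] != store(arr, q + 3, 3*r - 1)[r + 3] + 2*store(arr, q + 3, 3*r - 1)[u] - 1 || store(arr, q + 3, 3*r - 1)[val + 2] + 2*store(arr, q + 3, 3*r - 1)[u] + u <= store(arr, q + 3, 3*r - 1)[u + 3] - 4) && (r + val <= 2*u + 1 <==> u != -1) && (3*store(arr, q + 3, 3*r - 1)[3] <= -5 ==> 6*store(arr, q + 3, 3*r - 1)[3] >= 0).
Before the if: ((!(arr[val] >= 6)) ==> ((arr[1] != arr[r + 3] + 2*arr[u] - 1 || arr[val + 2] + 2*arr[u] + u <= arr[u + 3] - 4) && (r + val <= 2*u + 1 <==> u != -1) && (3*arr[3] <= -5 ==> 6*arr[3] >= 0))) && (arr[val] >= 6 ==> ((store(arr, q + 3, 3*r - 1)[1] != store(arr, q + 3, 3*r - 1)[r + 3] + 2*store(arr, q + 3, 3*r - 1)[u] - 1 || store(arr, q + 3, 3*r - 1)[val + 2] + 2*store(arr, q + 3, 3*r - 1)[u] + u <= store(arr, q + 3, 3*r - 1)[u + 3] - 4) && (r + val <= 2*u + 1 <==> u != -1) && (3*store(arr, q + 3, 3*r - 1)[3] <= -5 ==> 6*store(arr, q + 3, 3*r - 1)[3] >= 0)))
Answer: WP = ((!(arr[val] >= 6)) ==> ((arr[1] != arr[r + 3] + 2*arr[u] - 1 || arr[val + 2] + 2*arr[u] + u <= arr[u + 3] - 4) && (r + val <= 2*u + 1 <==> u != -1) && (3*arr[3] <= -5 ==> 6*arr[3] >= 0))) && (arr[val] >= 6 ==> ((store(arr, q + 3, 3*r - 1)[1] != store(arr, q + 3, 3*r - 1)[r + 3] + 2*store(arr, q + 3, 3*r - 1)[u] - 1 || store(arr, q + 3, 3*r - 1)[val + 2] + 2*store(arr, q + 3, 3*r - 1)[u] + u <= store(arr, q + 3, 3*r - 1)[u + 3] - 4) && (r + val <= 2*u + 1 <==> u != -1) && (3*store(arr, q + 3, 3*r - 1)[3] <= -5 ==> 6*store(arr, q + 3, 3*r - 1)[3] >= 0)))


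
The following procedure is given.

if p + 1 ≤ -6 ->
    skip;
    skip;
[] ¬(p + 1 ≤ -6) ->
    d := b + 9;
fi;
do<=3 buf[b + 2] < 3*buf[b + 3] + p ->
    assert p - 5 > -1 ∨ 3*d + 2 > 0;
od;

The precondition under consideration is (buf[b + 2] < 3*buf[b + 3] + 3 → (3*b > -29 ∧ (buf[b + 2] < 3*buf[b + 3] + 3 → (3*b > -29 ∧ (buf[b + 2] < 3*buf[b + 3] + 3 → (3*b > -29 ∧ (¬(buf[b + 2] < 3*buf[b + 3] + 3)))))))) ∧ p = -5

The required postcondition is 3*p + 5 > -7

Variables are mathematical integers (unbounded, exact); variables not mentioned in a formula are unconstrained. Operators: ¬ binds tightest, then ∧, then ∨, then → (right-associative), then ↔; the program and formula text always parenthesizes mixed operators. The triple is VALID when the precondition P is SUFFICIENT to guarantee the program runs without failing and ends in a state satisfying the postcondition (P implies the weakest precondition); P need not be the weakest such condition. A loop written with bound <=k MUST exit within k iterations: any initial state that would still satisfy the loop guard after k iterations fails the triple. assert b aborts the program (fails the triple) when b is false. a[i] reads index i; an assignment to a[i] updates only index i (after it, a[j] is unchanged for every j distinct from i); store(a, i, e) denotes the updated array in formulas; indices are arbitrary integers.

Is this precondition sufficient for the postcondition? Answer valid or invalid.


Working backward. After the program, the postcondition 3*p + 5 > -7 must hold; in canonical form it is 3*p > -12.
Before the loop (bound <=3), unroll the exhaustion recursion (WP_0 = exit-now case; WP_j = one more guarded iteration, up to j = 3):
  WP_0: (¬(buf[b + 2] < 3*buf[b + 3] + p)) ∧ 3*p > -12
  WP_1: (buf[b + 2] < 3*buf[b + 3] + p → ((p > 4 ∨ 3*d > -2) ∧ (¬(buf[b + 2] < 3*buf[b + 3] + p)) ∧ 3*p > -12)) ∧ ((¬(buf[b + 2] < 3*buf[b + 3] + p)) → 3*p > -12)
  WP_2: (buf[b + 2] < 3*buf[b + 3] + p → ((p > 4 ∨ 3*d > -2) ∧ (buf[b + 2] < 3*buf[b + 3] + p → ((p > 4 ∨ 3*d > -2) ∧ (¬(buf[b + 2] < 3*buf[b + 3] + p)) ∧ 3*p > -12)) ∧ ((¬(buf[b + 2] < 3*buf[b + 3] + p)) → 3*p > -12))) ∧ ((¬(buf[b + 2] < 3*buf[b + 3] + p)) → 3*p > -12)
  WP_3: (buf[b + 2] < 3*buf[b + 3] + p → ((p > 4 ∨ 3*d > -2) ∧ (buf[b + 2] < 3*buf[b + 3] + p → ((p > 4 ∨ 3*d > -2) ∧ (buf[b + 2] < 3*buf[b + 3] + p → ((p > 4 ∨ 3*d > -2) ∧ (¬(buf[b + 2] < 3*buf[b + 3] + p)) ∧ 3*p > -12)) ∧ ((¬(buf[b + 2] < 3*buf[b + 3] + p)) → 3*p > -12))) ∧ ((¬(buf[b + 2] < 3*buf[b + 3] + p)) → 3*p > -12))) ∧ ((¬(buf[b + 2] < 3*buf[b + 3] + p)) → 3*p > -12)
So before the loop: (buf[b + 2] < 3*buf[b + 3] + p → ((p > 4 ∨ 3*d > -2) ∧ (buf[b + 2] < 3*buf[b + 3] + p → ((p > 4 ∨ 3*d > -2) ∧ (buf[b + 2] < 3*buf[b + 3] + p → ((p > 4 ∨ 3*d > -2) ∧ (¬(buf[b + 2] < 3*buf[b + 3] + p)) ∧ 3*p > -12)) ∧ ((¬(buf[b + 2] < 3*buf[b + 3] + p)) → 3*p > -12))) ∧ ((¬(buf[b + 2] < 3*buf[b + 3] + p)) → 3*p > -12))) ∧ ((¬(buf[b + 2] < 3*buf[b + 3] + p)) → 3*p > -12)
Then branch requires (buf[b + 2] < 3*buf[b + 3] + p → ((p > 4 ∨ 3*d > -2) ∧ (buf[b + 2] < 3*buf[b + 3] + p → ((p > 4 ∨ 3*d > -2) ∧ (buf[b + 2] < 3*buf[b + 3] + p → ((p > 4 ∨ 3*d > -2) ∧ (¬(buf[b + 2] < 3*buf[b + 3] + p)) ∧ 3*p > -12)) ∧ ((¬(buf[b + 2] < 3*buf[b + 3] + p)) → 3*p > -12))) ∧ ((¬(buf[b + 2] < 3*buf[b + 3] + p)) → 3*p > -12))) ∧ ((¬(buf[b + 2] < 3*buf[b + 3] + p)) → 3*p > -12); else branch requires (buf[b + 2] < 3*buf[b + 3] + p → ((p > 4 ∨ 3*b > -29) ∧ (buf[b + 2] < 3*buf[b + 3] + p → ((p > 4 ∨ 3*b > -29) ∧ (buf[b + 2] < 3*buf[b + 3] + p → ((p > 4 ∨ 3*b > -29) ∧ (¬(buf[b + 2] < 3*buf[b + 3] + p)) ∧ 3*p > -12)) ∧ ((¬(buf[b + 2] < 3*buf[b + 3] + p)) → 3*p > -12))) ∧ ((¬(buf[b + 2] < 3*buf[b + 3] + p)) → 3*p > -12))) ∧ ((¬(buf[b + 2] < 3*buf[b + 3] + p)) → 3*p > -12).
Before the if: (p ≤ -7 → ((buf[b + 2] < 3*buf[b + 3] + p → ((p > 4 ∨ 3*d > -2) ∧ (buf[b + 2] < 3*buf[b + 3] + p → ((p > 4 ∨ 3*d > -2) ∧ (buf[b + 2] < 3*buf[b + 3] + p → ((p > 4 ∨ 3*d > -2) ∧ (¬(buf[b + 2] < 3*buf[b + 3] + p)) ∧ 3*p > -12)) ∧ ((¬(buf[b + 2] < 3*buf[b + 3] + p)) → 3*p > -12))) ∧ ((¬(buf[b + 2] < 3*buf[b + 3] + p)) → 3*p > -12))) ∧ ((¬(buf[b + 2] < 3*buf[b + 3] + p)) → 3*p > -12))) ∧ ((¬(p ≤ -7)) → ((buf[b + 2] < 3*buf[b + 3] + p → ((p > 4 ∨ 3*b > -29) ∧ (buf[b + 2] < 3*buf[b + 3] + p → ((p > 4 ∨ 3*b > -29) ∧ (buf[b + 2] < 3*buf[b + 3] + p → ((p > 4 ∨ 3*b > -29) ∧ (¬(buf[b + 2] < 3*buf[b + 3] + p)) ∧ 3*p > -12)) ∧ ((¬(buf[b + 2] < 3*buf[b + 3] + p)) → 3*p > -12))) ∧ ((¬(buf[b + 2] < 3*buf[b + 3] + p)) → 3*p > -12))) ∧ ((¬(buf[b + 2] < 3*buf[b + 3] + p)) → 3*p > -12)))
The weakest precondition is (p ≤ -7 → ((buf[b + 2] < 3*buf[b + 3] + p → ((p > 4 ∨ 3*d > -2) ∧ (buf[b + 2] < 3*buf[b + 3] + p → ((p > 4 ∨ 3*d > -2) ∧ (buf[b + 2] < 3*buf[b + 3] + p → ((p > 4 ∨ 3*d > -2) ∧ (¬(buf[b + 2] < 3*buf[b + 3] + p)) ∧ 3*p > -12)) ∧ ((¬(buf[b + 2] < 3*buf[b + 3] + p)) → 3*p > -12))) ∧ ((¬(buf[b + 2] < 3*buf[b + 3] + p)) → 3*p > -12))) ∧ ((¬(buf[b + 2] < 3*buf[b + 3] + p)) → 3*p > -12))) ∧ ((¬(p ≤ -7)) → ((buf[b + 2] < 3*buf[b + 3] + p → ((p > 4 ∨ 3*b > -29) ∧ (buf[b + 2] < 3*buf[b + 3] + p → ((p > 4 ∨ 3*b > -29) ∧ (buf[b + 2] < 3*buf[b + 3] + p → ((p > 4 ∨ 3*b > -29) ∧ (¬(buf[b + 2] < 3*buf[b + 3] + p)) ∧ 3*p > -12)) ∧ ((¬(buf[b + 2] < 3*buf[b + 3] + p)) → 3*p > -12))) ∧ ((¬(buf[b + 2] < 3*buf[b + 3] + p)) → 3*p > -12))) ∧ ((¬(buf[b + 2] < 3*buf[b + 3] + p)) → 3*p > -12))).
Check whether (buf[b + 2] < 3*buf[b + 3] + 3 → (3*b > -29 ∧ (buf[b + 2] < 3*buf[b + 3] + 3 → (3*b > -29 ∧ (buf[b + 2] < 3*buf[b + 3] + 3 → (3*b > -29 ∧ (¬(buf[b + 2] < 3*buf[b + 3] + 3)))))))) ∧ p = -5 implies it.
Countermodel: at the initial state b = 15215, buf = {[15217] = 3, [15218] = 0, elsewhere 3}, d = 0, p = -5, the precondition holds but the weakest precondition fails.
Answer: invalid
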